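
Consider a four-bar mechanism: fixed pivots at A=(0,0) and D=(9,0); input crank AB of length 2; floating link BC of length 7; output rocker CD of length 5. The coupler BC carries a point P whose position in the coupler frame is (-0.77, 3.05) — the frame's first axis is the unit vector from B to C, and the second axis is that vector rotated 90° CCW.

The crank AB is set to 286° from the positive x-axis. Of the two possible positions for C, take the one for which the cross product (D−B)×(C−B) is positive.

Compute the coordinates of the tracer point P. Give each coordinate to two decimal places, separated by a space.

-2.23 -0.46

A=(0,0), D=(9.00,0)
B = A + 2.00·(cos286°, sin286°) = (0.5513, -1.9225)
|BD| = 8.6647
circle(B,7.00) ∩ circle(D,5.00): a=5.7173, h=4.0389
  candidates: C₊=(5.2299,3.2843) cross=34.996; C₋=(7.0222,-4.5922) cross=-34.996
  mode + wants cross > 0 → take C=(5.2299,3.2843) (cross=34.996)
ex = (C−B)/|BC| = (0.6684,0.7438); ey = (-0.7438,0.6684)
P = B + -0.77·ex + 3.05·ey = (-2.2320,-0.4567)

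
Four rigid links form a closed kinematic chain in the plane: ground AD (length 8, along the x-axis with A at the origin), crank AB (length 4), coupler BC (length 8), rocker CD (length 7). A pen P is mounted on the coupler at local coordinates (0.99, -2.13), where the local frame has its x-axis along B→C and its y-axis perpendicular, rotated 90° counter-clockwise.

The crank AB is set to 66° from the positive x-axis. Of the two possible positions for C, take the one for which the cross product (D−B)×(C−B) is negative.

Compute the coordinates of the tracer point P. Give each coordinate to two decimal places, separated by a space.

-0.39 2.44

A=(0,0), D=(8.00,0)
B = A + 4.00·(cos66°, sin66°) = (1.6269, 3.6542)
|BD| = 7.3463
circle(B,8.00) ∩ circle(D,7.00): a=4.6941, h=6.4781
  candidates: C₊=(8.9214,6.9391) cross=47.590; C₋=(2.4768,-4.3005) cross=-47.590
  mode - wants cross < 0 → take C=(2.4768,-4.3005) (cross=-47.590)
ex = (C−B)/|BC| = (0.1062,-0.9943); ey = (0.9943,0.1062)
P = B + 0.99·ex + -2.13·ey = (-0.3858,2.4435)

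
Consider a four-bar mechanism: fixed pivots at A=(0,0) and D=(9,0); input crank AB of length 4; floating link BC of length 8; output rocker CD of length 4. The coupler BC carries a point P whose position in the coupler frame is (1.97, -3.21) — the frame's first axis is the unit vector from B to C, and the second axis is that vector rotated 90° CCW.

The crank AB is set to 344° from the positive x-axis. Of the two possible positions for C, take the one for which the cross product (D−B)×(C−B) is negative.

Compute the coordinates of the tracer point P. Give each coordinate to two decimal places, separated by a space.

4.98 -4.69

A=(0,0), D=(9.00,0)
B = A + 4.00·(cos344°, sin344°) = (3.8450, -1.1025)
|BD| = 5.2715
circle(B,8.00) ∩ circle(D,4.00): a=7.1885, h=3.5107
  candidates: C₊=(10.1403,3.8340) cross=18.507; C₋=(11.6089,-3.0321) cross=-18.507
  mode - wants cross < 0 → take C=(11.6089,-3.0321) (cross=-18.507)
ex = (C−B)/|BC| = (0.9705,-0.2412); ey = (0.2412,0.9705)
P = B + 1.97·ex + -3.21·ey = (4.9826,-4.6929)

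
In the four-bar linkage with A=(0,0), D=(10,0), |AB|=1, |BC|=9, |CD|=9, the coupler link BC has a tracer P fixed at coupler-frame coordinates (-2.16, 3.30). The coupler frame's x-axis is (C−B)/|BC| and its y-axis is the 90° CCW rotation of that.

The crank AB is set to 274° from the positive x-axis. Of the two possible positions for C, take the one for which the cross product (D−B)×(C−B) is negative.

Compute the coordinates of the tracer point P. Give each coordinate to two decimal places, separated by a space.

1.25 2.77

A=(0,0), D=(10.00,0)
B = A + 1.00·(cos274°, sin274°) = (0.0698, -0.9976)
|BD| = 9.9802
circle(B,9.00) ∩ circle(D,9.00): a=4.9901, h=7.4899
  candidates: C₊=(4.2862,6.9536) cross=74.751; C₋=(5.7835,-7.9512) cross=-74.751
  mode - wants cross < 0 → take C=(5.7835,-7.9512) (cross=-74.751)
ex = (C−B)/|BC| = (0.6349,-0.7726); ey = (0.7726,0.6349)
P = B + -2.16·ex + 3.30·ey = (1.2481,2.7664)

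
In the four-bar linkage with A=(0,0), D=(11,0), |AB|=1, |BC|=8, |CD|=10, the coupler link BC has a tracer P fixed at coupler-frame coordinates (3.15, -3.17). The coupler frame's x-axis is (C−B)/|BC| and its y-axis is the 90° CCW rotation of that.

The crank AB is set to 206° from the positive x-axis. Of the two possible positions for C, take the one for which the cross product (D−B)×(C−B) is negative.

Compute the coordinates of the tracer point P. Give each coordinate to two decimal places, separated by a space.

-1.62 -4.85

A=(0,0), D=(11.00,0)
B = A + 1.00·(cos206°, sin206°) = (-0.8988, -0.4384)
|BD| = 11.9069
circle(B,8.00) ∩ circle(D,10.00): a=4.4417, h=6.6537
  candidates: C₊=(3.2949,6.3743) cross=79.224; C₋=(3.7849,-6.9240) cross=-79.224
  mode - wants cross < 0 → take C=(3.7849,-6.9240) (cross=-79.224)
ex = (C−B)/|BC| = (0.5855,-0.8107); ey = (0.8107,0.5855)
P = B + 3.15·ex + -3.17·ey = (-1.6245,-4.8480)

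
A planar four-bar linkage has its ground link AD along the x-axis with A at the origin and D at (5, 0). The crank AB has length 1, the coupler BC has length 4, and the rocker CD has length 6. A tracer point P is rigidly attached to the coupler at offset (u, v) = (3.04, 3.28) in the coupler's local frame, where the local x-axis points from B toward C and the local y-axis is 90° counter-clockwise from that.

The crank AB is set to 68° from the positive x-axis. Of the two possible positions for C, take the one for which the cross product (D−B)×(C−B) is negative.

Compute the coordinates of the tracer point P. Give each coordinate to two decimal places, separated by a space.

3.20 -2.54

A=(0,0), D=(5.00,0)
B = A + 1.00·(cos68°, sin68°) = (0.3746, 0.9272)
|BD| = 4.7174
circle(B,4.00) ∩ circle(D,6.00): a=0.2389, h=3.9929
  candidates: C₊=(1.3936,4.7952) cross=18.836; C₋=(-0.1759,-3.0347) cross=-18.836
  mode - wants cross < 0 → take C=(-0.1759,-3.0347) (cross=-18.836)
ex = (C−B)/|BC| = (-0.1376,-0.9905); ey = (0.9905,-0.1376)
P = B + 3.04·ex + 3.28·ey = (3.2050,-2.5353)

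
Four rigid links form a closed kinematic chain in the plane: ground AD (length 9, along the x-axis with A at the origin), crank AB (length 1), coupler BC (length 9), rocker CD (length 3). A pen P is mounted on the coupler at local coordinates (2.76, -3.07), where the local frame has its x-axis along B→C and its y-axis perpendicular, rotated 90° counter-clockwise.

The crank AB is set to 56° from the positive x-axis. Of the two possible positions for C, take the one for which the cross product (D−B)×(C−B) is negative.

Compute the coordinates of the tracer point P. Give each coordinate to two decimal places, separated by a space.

1.76 -3.12

A=(0,0), D=(9.00,0)
B = A + 1.00·(cos56°, sin56°) = (0.5592, 0.8290)
|BD| = 8.4814
circle(B,9.00) ∩ circle(D,3.00): a=8.4853, h=3.0000
  candidates: C₊=(9.2971,2.9853) cross=25.444; C₋=(8.7106,-2.9860) cross=-25.444
  mode - wants cross < 0 → take C=(8.7106,-2.9860) (cross=-25.444)
ex = (C−B)/|BC| = (0.9057,-0.4239); ey = (0.4239,0.9057)
P = B + 2.76·ex + -3.07·ey = (1.7576,-3.1214)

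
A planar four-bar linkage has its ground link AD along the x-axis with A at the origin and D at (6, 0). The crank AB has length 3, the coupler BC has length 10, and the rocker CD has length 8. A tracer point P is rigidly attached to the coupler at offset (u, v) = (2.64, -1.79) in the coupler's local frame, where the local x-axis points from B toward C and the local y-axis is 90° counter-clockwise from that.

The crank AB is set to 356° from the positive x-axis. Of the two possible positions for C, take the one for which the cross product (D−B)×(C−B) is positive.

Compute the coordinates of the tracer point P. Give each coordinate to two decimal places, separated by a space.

6.12 0.42

A=(0,0), D=(6.00,0)
B = A + 3.00·(cos356°, sin356°) = (2.9927, -0.2093)
|BD| = 3.0146
circle(B,10.00) ∩ circle(D,8.00): a=7.4783, h=6.6389
  candidates: C₊=(9.9921,6.9328) cross=20.014; C₋=(10.9138,-6.3131) cross=-20.014
  mode + wants cross > 0 → take C=(9.9921,6.9328) (cross=20.014)
ex = (C−B)/|BC| = (0.6999,0.7142); ey = (-0.7142,0.6999)
P = B + 2.64·ex + -1.79·ey = (6.1190,0.4233)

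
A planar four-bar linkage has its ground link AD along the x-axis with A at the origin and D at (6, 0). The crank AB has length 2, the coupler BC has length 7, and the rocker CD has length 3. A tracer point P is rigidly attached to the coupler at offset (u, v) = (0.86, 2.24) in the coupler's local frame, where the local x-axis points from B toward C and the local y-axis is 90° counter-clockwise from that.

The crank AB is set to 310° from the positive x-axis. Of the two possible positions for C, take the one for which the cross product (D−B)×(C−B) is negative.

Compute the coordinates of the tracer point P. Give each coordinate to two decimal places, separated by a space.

2.28 0.65

A=(0,0), D=(6.00,0)
B = A + 2.00·(cos310°, sin310°) = (1.2856, -1.5321)
|BD| = 4.9571
circle(B,7.00) ∩ circle(D,3.00): a=6.5132, h=2.5649
  candidates: C₊=(6.6871,2.9203) cross=12.715; C₋=(8.2726,-1.9584) cross=-12.715
  mode - wants cross < 0 → take C=(8.2726,-1.9584) (cross=-12.715)
ex = (C−B)/|BC| = (0.9981,-0.0609); ey = (0.0609,0.9981)
P = B + 0.86·ex + 2.24·ey = (2.2804,0.6514)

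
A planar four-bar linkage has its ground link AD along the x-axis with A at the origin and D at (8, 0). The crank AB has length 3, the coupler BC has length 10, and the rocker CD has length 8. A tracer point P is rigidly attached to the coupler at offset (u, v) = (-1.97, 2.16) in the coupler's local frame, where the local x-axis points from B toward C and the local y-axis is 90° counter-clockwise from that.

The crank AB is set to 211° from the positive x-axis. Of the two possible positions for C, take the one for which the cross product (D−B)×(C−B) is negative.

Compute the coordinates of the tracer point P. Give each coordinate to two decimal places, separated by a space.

-2.84 1.37

A=(0,0), D=(8.00,0)
B = A + 3.00·(cos211°, sin211°) = (-2.5715, -1.5451)
|BD| = 10.6838
circle(B,10.00) ∩ circle(D,8.00): a=7.0267, h=7.1152
  candidates: C₊=(3.3523,6.5115) cross=76.017; C₋=(5.4103,-7.5693) cross=-76.017
  mode - wants cross < 0 → take C=(5.4103,-7.5693) (cross=-76.017)
ex = (C−B)/|BC| = (0.7982,-0.6024); ey = (0.6024,0.7982)
P = B + -1.97·ex + 2.16·ey = (-2.8427,1.3657)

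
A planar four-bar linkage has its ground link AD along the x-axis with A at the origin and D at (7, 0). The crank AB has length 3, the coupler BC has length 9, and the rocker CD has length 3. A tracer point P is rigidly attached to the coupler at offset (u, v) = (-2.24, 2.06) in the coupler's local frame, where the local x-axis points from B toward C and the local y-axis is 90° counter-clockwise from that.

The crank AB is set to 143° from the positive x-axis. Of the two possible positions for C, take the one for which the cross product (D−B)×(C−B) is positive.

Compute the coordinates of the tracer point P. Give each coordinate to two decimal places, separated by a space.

-4.88 3.56

A=(0,0), D=(7.00,0)
B = A + 3.00·(cos143°, sin143°) = (-2.3959, 1.8054)
|BD| = 9.5678
circle(B,9.00) ∩ circle(D,3.00): a=8.5465, h=2.8208
  candidates: C₊=(6.5294,2.9629) cross=26.989; C₋=(5.4648,-2.5774) cross=-26.989
  mode + wants cross > 0 → take C=(6.5294,2.9629) (cross=26.989)
ex = (C−B)/|BC| = (0.9917,0.1286); ey = (-0.1286,0.9917)
P = B + -2.24·ex + 2.06·ey = (-4.8822,3.5603)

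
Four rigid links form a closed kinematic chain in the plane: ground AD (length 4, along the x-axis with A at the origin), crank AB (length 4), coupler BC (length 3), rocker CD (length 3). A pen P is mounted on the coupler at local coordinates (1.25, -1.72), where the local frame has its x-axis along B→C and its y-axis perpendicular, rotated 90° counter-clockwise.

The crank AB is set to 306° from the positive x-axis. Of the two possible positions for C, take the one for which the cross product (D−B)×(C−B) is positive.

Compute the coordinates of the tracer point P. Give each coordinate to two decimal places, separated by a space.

A=(0,0), D=(4.00,0)
B = A + 4.00·(cos306°, sin306°) = (2.3511, -3.2361)
|BD| = 3.6319
circle(B,3.00) ∩ circle(D,3.00): a=1.8160, h=2.3879
  candidates: C₊=(1.0479,-0.5339) cross=8.673; C₋=(5.3032,-2.7021) cross=-8.673
  mode + wants cross > 0 → take C=(1.0479,-0.5339) (cross=8.673)
ex = (C−B)/|BC| = (-0.4344,0.9007); ey = (-0.9007,-0.4344)
P = B + 1.25·ex + -1.72·ey = (3.3573,-1.3630)

3.36 -1.36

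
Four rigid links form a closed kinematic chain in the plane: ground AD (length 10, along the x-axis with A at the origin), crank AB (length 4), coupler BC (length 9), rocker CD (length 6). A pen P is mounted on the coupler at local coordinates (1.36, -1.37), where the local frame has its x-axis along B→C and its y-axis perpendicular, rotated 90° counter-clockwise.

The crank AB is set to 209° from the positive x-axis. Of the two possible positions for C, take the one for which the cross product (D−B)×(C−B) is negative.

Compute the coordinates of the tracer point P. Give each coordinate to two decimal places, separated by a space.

A=(0,0), D=(10.00,0)
B = A + 4.00·(cos209°, sin209°) = (-3.4985, -1.9392)
|BD| = 13.6371
circle(B,9.00) ∩ circle(D,6.00): a=8.4684, h=3.0472
  candidates: C₊=(4.4506,2.2812) cross=41.555; C₋=(5.3172,-3.7512) cross=-41.555
  mode - wants cross < 0 → take C=(5.3172,-3.7512) (cross=-41.555)
ex = (C−B)/|BC| = (0.9795,-0.2013); ey = (0.2013,0.9795)
P = B + 1.36·ex + -1.37·ey = (-2.4422,-3.5550)

-2.44 -3.55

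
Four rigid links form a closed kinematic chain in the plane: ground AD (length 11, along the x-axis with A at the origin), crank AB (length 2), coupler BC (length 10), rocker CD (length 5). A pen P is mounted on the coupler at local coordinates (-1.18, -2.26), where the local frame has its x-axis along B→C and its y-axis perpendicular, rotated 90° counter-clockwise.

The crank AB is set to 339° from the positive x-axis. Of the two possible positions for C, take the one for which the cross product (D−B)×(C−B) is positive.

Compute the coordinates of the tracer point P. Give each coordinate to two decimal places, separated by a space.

A=(0,0), D=(11.00,0)
B = A + 2.00·(cos339°, sin339°) = (1.8672, -0.7167)
|BD| = 9.1609
circle(B,10.00) ∩ circle(D,5.00): a=8.6739, h=4.9762
  candidates: C₊=(10.1252,4.9229) cross=45.587; C₋=(10.9038,-4.9991) cross=-45.587
  mode + wants cross > 0 → take C=(10.1252,4.9229) (cross=45.587)
ex = (C−B)/|BC| = (0.8258,0.5640); ey = (-0.5640,0.8258)
P = B + -1.18·ex + -2.26·ey = (2.1673,-3.2485)

2.17 -3.25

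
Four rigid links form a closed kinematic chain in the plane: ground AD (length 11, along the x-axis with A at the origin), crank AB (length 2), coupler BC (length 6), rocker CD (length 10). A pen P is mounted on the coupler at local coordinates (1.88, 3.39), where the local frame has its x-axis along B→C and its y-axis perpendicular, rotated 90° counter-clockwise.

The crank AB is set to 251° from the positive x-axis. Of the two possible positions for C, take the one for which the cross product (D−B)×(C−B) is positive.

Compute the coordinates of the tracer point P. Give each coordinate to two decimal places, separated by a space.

-3.04 1.16

A=(0,0), D=(11.00,0)
B = A + 2.00·(cos251°, sin251°) = (-0.6511, -1.8910)
|BD| = 11.8036
circle(B,6.00) ∩ circle(D,10.00): a=3.1908, h=5.0812
  candidates: C₊=(1.6844,3.6358) cross=59.977; C₋=(3.3125,-6.3955) cross=-59.977
  mode + wants cross > 0 → take C=(1.6844,3.6358) (cross=59.977)
ex = (C−B)/|BC| = (0.3892,0.9211); ey = (-0.9211,0.3892)
P = B + 1.88·ex + 3.39·ey = (-3.0420,1.1602)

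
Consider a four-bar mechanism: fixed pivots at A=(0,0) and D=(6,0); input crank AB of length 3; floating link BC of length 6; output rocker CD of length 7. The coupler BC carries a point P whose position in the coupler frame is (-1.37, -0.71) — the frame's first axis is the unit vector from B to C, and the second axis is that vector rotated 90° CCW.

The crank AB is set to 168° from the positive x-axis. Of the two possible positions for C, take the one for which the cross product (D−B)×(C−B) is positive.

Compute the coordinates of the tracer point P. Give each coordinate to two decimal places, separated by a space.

-3.34 -0.86

A=(0,0), D=(6.00,0)
B = A + 3.00·(cos168°, sin168°) = (-2.9344, 0.6237)
|BD| = 8.9562
circle(B,6.00) ∩ circle(D,7.00): a=3.7523, h=4.6819
  candidates: C₊=(1.1348,5.0329) cross=41.932; C₋=(0.4827,-4.3081) cross=-41.932
  mode + wants cross > 0 → take C=(1.1348,5.0329) (cross=41.932)
ex = (C−B)/|BC| = (0.6782,0.7349); ey = (-0.7349,0.6782)
P = B + -1.37·ex + -0.71·ey = (-3.3418,-0.8646)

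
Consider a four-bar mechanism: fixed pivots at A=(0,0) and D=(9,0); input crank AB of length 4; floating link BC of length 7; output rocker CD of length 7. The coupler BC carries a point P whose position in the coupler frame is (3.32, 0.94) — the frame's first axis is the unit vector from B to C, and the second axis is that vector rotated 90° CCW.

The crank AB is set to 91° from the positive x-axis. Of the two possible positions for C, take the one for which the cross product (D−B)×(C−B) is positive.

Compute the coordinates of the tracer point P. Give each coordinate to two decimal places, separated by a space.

2.69 6.07

A=(0,0), D=(9.00,0)
B = A + 4.00·(cos91°, sin91°) = (-0.0698, 3.9994)
|BD| = 9.9124
circle(B,7.00) ∩ circle(D,7.00): a=4.9562, h=4.9433
  candidates: C₊=(6.4596,6.5227) cross=49.000; C₋=(2.4706,-2.5234) cross=-49.000
  mode + wants cross > 0 → take C=(6.4596,6.5227) (cross=49.000)
ex = (C−B)/|BC| = (0.9328,0.3605); ey = (-0.3605,0.9328)
P = B + 3.32·ex + 0.94·ey = (2.6881,6.0730)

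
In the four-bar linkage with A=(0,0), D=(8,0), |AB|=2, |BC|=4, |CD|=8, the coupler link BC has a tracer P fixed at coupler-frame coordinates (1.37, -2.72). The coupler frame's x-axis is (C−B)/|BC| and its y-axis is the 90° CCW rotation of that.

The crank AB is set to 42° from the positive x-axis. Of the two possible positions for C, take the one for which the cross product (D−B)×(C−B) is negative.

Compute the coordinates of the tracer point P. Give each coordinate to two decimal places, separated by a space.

A=(0,0), D=(8.00,0)
B = A + 2.00·(cos42°, sin42°) = (1.4863, 1.3383)
|BD| = 6.6498
circle(B,4.00) ∩ circle(D,8.00): a=-0.2843, h=3.9899
  candidates: C₊=(2.0108,5.3037) cross=26.532; C₋=(0.4049,-2.5128) cross=-26.532
  mode - wants cross < 0 → take C=(0.4049,-2.5128) (cross=-26.532)
ex = (C−B)/|BC| = (-0.2704,-0.9628); ey = (0.9628,-0.2704)
P = B + 1.37·ex + -2.72·ey = (-1.5028,0.7546)

-1.50 0.75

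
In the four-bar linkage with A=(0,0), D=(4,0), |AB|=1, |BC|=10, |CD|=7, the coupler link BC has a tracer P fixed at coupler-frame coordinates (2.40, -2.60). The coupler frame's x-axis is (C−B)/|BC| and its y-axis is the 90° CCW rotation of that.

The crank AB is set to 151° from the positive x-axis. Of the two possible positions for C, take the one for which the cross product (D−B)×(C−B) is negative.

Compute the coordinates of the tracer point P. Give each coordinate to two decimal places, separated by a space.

A=(0,0), D=(4.00,0)
B = A + 1.00·(cos151°, sin151°) = (-0.8746, 0.4848)
|BD| = 4.8987
circle(B,10.00) ∩ circle(D,7.00): a=7.6548, h=6.4346
  candidates: C₊=(7.3794,6.1302) cross=31.521; C₋=(6.1058,-6.6757) cross=-31.521
  mode - wants cross < 0 → take C=(6.1058,-6.6757) (cross=-31.521)
ex = (C−B)/|BC| = (0.6980,-0.7161); ey = (0.7161,0.6980)
P = B + 2.40·ex + -2.60·ey = (-1.0611,-3.0486)

-1.06 -3.05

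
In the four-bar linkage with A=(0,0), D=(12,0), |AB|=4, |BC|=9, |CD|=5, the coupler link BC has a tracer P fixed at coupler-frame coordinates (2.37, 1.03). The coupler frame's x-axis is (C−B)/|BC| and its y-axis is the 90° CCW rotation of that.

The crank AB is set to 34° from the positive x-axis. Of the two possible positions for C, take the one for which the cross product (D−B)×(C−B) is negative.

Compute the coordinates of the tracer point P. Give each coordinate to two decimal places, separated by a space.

A=(0,0), D=(12.00,0)
B = A + 4.00·(cos34°, sin34°) = (3.3162, 2.2368)
|BD| = 8.9673
circle(B,9.00) ∩ circle(D,5.00): a=7.6061, h=4.8111
  candidates: C₊=(11.8819,4.9986) cross=43.143; C₋=(9.4818,-4.3195) cross=-43.143
  mode - wants cross < 0 → take C=(9.4818,-4.3195) (cross=-43.143)
ex = (C−B)/|BC| = (0.6851,-0.7285); ey = (0.7285,0.6851)
P = B + 2.37·ex + 1.03·ey = (5.6901,1.2159)

5.69 1.22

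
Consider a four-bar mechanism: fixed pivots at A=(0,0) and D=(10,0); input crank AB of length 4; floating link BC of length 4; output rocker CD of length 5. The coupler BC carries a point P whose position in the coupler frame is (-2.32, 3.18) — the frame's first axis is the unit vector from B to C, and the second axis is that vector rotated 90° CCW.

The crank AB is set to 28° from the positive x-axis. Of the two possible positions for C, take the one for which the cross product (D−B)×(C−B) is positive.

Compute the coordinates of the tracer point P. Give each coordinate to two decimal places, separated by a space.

-0.10 3.39

A=(0,0), D=(10.00,0)
B = A + 4.00·(cos28°, sin28°) = (3.5318, 1.8779)
|BD| = 6.7353
circle(B,4.00) ∩ circle(D,5.00): a=2.6995, h=2.9517
  candidates: C₊=(6.9472,3.9599) cross=19.881; C₋=(5.3013,-1.7094) cross=-19.881
  mode + wants cross > 0 → take C=(6.9472,3.9599) (cross=19.881)
ex = (C−B)/|BC| = (0.8539,0.5205); ey = (-0.5205,0.8539)
P = B + -2.32·ex + 3.18·ey = (-0.1044,3.3856)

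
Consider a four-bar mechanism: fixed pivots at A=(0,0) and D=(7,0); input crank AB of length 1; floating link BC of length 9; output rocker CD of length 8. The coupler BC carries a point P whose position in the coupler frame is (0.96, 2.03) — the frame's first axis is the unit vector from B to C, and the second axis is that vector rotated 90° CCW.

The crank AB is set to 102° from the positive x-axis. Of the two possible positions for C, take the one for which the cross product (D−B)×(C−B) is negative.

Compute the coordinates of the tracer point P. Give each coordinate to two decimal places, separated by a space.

2.04 0.95

A=(0,0), D=(7.00,0)
B = A + 1.00·(cos102°, sin102°) = (-0.2079, 0.9781)
|BD| = 7.2740
circle(B,9.00) ∩ circle(D,8.00): a=4.8055, h=7.6097
  candidates: C₊=(5.5773,7.8725) cross=55.352; C₋=(3.5307,-7.2086) cross=-55.352
  mode - wants cross < 0 → take C=(3.5307,-7.2086) (cross=-55.352)
ex = (C−B)/|BC| = (0.4154,-0.9096); ey = (0.9096,0.4154)
P = B + 0.96·ex + 2.03·ey = (2.0374,0.9482)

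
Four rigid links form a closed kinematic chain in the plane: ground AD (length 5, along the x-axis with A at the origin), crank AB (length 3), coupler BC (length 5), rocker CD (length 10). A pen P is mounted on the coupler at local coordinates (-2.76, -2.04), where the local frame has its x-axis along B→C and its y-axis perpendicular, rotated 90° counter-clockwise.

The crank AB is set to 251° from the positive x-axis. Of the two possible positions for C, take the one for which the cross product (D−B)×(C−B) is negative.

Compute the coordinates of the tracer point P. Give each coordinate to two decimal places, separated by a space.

-2.88 0.02

A=(0,0), D=(5.00,0)
B = A + 3.00·(cos251°, sin251°) = (-0.9767, -2.8366)
|BD| = 6.6157
circle(B,5.00) ∩ circle(D,10.00): a=-2.3605, h=4.4077
  candidates: C₊=(-4.9991,0.1333) cross=29.160; C₋=(-1.2194,-7.8307) cross=-29.160
  mode - wants cross < 0 → take C=(-1.2194,-7.8307) (cross=-29.160)
ex = (C−B)/|BC| = (-0.0485,-0.9988); ey = (0.9988,-0.0485)
P = B + -2.76·ex + -2.04·ey = (-2.8803,0.0192)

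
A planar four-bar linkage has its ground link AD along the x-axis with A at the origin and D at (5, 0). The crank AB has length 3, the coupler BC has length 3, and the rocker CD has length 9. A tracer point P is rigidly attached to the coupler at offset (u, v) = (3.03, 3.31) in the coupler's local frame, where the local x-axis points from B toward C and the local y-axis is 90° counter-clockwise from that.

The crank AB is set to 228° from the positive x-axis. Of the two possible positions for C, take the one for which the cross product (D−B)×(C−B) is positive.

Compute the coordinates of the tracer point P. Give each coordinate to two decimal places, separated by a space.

-6.49 -2.16

A=(0,0), D=(5.00,0)
B = A + 3.00·(cos228°, sin228°) = (-2.0074, -2.2294)
|BD| = 7.3535
circle(B,3.00) ∩ circle(D,9.00): a=-1.2189, h=2.7412
  candidates: C₊=(-4.0000,0.0132) cross=20.158; C₋=(-2.3378,-5.2112) cross=-20.158
  mode + wants cross > 0 → take C=(-4.0000,0.0132) (cross=20.158)
ex = (C−B)/|BC| = (-0.6642,0.7476); ey = (-0.7476,-0.6642)
P = B + 3.03·ex + 3.31·ey = (-6.4943,-2.1628)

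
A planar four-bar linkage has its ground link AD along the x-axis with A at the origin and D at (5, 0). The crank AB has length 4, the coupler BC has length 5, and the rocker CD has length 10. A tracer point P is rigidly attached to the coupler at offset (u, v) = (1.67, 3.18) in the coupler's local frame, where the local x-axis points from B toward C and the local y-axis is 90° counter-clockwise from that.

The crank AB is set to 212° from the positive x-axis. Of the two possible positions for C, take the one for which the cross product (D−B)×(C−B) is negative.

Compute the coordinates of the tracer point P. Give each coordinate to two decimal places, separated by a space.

A=(0,0), D=(5.00,0)
B = A + 4.00·(cos212°, sin212°) = (-3.3922, -2.1197)
|BD| = 8.6557
circle(B,5.00) ∩ circle(D,10.00): a=-0.0045, h=5.0000
  candidates: C₊=(-4.6210,2.7270) cross=43.279; C₋=(-2.1721,-6.9685) cross=-43.279
  mode - wants cross < 0 → take C=(-2.1721,-6.9685) (cross=-43.279)
ex = (C−B)/|BC| = (0.2440,-0.9698); ey = (0.9698,0.2440)
P = B + 1.67·ex + 3.18·ey = (0.0992,-2.9632)

0.10 -2.96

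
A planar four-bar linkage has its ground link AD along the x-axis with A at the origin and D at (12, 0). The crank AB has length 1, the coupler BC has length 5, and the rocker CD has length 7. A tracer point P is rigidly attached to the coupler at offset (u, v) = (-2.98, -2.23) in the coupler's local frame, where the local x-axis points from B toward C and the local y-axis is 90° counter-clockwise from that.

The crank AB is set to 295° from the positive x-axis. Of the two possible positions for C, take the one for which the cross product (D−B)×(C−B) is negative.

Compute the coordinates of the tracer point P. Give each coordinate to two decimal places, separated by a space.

-2.98 -2.42

A=(0,0), D=(12.00,0)
B = A + 1.00·(cos295°, sin295°) = (0.4226, -0.9063)
|BD| = 11.6128
circle(B,5.00) ∩ circle(D,7.00): a=4.7731, h=1.4893
  candidates: C₊=(5.0649,0.9509) cross=17.295; C₋=(5.2973,-2.0185) cross=-17.295
  mode - wants cross < 0 → take C=(5.2973,-2.0185) (cross=-17.295)
ex = (C−B)/|BC| = (0.9749,-0.2224); ey = (0.2224,0.9749)
P = B + -2.98·ex + -2.23·ey = (-2.9788,-2.4176)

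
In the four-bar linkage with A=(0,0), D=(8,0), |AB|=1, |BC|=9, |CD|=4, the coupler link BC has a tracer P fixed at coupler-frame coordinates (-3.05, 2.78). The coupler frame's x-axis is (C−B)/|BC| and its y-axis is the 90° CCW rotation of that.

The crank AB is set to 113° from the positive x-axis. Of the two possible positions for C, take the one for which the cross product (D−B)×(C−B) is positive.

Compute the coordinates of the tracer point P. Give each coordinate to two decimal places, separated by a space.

-4.21 2.49

A=(0,0), D=(8.00,0)
B = A + 1.00·(cos113°, sin113°) = (-0.3907, 0.9205)
|BD| = 8.4411
circle(B,9.00) ∩ circle(D,4.00): a=8.0708, h=3.9828
  candidates: C₊=(8.0662,3.9995) cross=33.619; C₋=(7.1976,-3.9187) cross=-33.619
  mode + wants cross > 0 → take C=(8.0662,3.9995) (cross=33.619)
ex = (C−B)/|BC| = (0.9397,0.3421); ey = (-0.3421,0.9397)
P = B + -3.05·ex + 2.78·ey = (-4.2078,2.4893)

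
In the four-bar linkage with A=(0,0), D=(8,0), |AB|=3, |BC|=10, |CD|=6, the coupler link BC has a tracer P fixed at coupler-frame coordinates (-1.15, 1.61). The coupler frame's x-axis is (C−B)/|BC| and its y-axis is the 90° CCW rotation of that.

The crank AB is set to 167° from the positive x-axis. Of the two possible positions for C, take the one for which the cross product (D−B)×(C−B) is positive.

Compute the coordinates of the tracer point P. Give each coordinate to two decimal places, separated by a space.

A=(0,0), D=(8.00,0)
B = A + 3.00·(cos167°, sin167°) = (-2.9231, 0.6749)
|BD| = 10.9439
circle(B,10.00) ∩ circle(D,6.00): a=8.3960, h=5.4321
  candidates: C₊=(5.7918,5.5789) cross=59.449; C₋=(5.1219,-5.2647) cross=-59.449
  mode + wants cross > 0 → take C=(5.7918,5.5789) (cross=59.449)
ex = (C−B)/|BC| = (0.8715,0.4904); ey = (-0.4904,0.8715)
P = B + -1.15·ex + 1.61·ey = (-4.7149,1.5140)

-4.71 1.51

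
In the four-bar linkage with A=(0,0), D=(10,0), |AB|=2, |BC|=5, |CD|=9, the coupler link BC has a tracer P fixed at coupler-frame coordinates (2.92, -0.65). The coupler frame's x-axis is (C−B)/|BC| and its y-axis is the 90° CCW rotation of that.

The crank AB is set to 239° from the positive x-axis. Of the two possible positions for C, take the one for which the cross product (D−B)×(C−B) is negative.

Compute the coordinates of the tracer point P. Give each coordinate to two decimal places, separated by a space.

A=(0,0), D=(10.00,0)
B = A + 2.00·(cos239°, sin239°) = (-1.0301, -1.7143)
|BD| = 11.1625
circle(B,5.00) ∩ circle(D,9.00): a=3.0729, h=3.9443
  candidates: C₊=(1.4006,2.6551) cross=44.028; C₋=(2.6121,-5.1399) cross=-44.028
  mode - wants cross < 0 → take C=(2.6121,-5.1399) (cross=-44.028)
ex = (C−B)/|BC| = (0.7284,-0.6851); ey = (0.6851,0.7284)
P = B + 2.92·ex + -0.65·ey = (0.6516,-4.1884)

0.65 -4.19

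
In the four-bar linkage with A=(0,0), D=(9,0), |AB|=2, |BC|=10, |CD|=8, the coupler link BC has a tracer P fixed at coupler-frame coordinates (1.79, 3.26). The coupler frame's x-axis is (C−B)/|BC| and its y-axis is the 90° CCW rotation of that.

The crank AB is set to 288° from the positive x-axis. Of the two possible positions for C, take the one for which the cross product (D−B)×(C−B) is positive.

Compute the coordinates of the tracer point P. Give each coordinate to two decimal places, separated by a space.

-1.48 1.17

A=(0,0), D=(9.00,0)
B = A + 2.00·(cos288°, sin288°) = (0.6180, -1.9021)
|BD| = 8.5951
circle(B,10.00) ∩ circle(D,8.00): a=6.3918, h=7.6906
  candidates: C₊=(5.1494,7.0123) cross=66.101; C₋=(8.5533,-7.9875) cross=-66.101
  mode + wants cross > 0 → take C=(5.1494,7.0123) (cross=66.101)
ex = (C−B)/|BC| = (0.4531,0.8914); ey = (-0.8914,0.4531)
P = B + 1.79·ex + 3.26·ey = (-1.4770,1.1708)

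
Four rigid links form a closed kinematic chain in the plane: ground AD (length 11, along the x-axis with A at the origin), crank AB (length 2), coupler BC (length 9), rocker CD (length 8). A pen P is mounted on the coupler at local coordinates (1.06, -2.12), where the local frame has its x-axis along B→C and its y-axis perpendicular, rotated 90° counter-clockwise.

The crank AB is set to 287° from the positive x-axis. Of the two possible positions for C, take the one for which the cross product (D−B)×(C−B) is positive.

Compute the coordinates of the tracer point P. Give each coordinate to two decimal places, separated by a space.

A=(0,0), D=(11.00,0)
B = A + 2.00·(cos287°, sin287°) = (0.5847, -1.9126)
|BD| = 10.5894
circle(B,9.00) ∩ circle(D,8.00): a=6.0974, h=6.6198
  candidates: C₊=(5.3862,5.6996) cross=70.100; C₋=(7.7775,-7.3223) cross=-70.100
  mode + wants cross > 0 → take C=(5.3862,5.6996) (cross=70.100)
ex = (C−B)/|BC| = (0.5335,0.8458); ey = (-0.8458,0.5335)
P = B + 1.06·ex + -2.12·ey = (2.9434,-2.1471)

2.94 -2.15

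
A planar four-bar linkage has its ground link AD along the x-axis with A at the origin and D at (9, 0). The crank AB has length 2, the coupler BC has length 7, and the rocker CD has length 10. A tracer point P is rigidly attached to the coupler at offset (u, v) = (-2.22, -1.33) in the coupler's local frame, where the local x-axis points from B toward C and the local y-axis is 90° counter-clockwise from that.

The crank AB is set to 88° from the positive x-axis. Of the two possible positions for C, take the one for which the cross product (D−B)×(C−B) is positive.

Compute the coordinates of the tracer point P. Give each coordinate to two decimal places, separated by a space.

0.23 -0.58

A=(0,0), D=(9.00,0)
B = A + 2.00·(cos88°, sin88°) = (0.0698, 1.9988)
|BD| = 9.1512
circle(B,7.00) ∩ circle(D,10.00): a=1.7890, h=6.7675
  candidates: C₊=(3.2938,8.2121) cross=61.931; C₋=(0.3375,-4.9961) cross=-61.931
  mode + wants cross > 0 → take C=(3.2938,8.2121) (cross=61.931)
ex = (C−B)/|BC| = (0.4606,0.8876); ey = (-0.8876,0.4606)
P = B + -2.22·ex + -1.33·ey = (0.2279,-0.5843)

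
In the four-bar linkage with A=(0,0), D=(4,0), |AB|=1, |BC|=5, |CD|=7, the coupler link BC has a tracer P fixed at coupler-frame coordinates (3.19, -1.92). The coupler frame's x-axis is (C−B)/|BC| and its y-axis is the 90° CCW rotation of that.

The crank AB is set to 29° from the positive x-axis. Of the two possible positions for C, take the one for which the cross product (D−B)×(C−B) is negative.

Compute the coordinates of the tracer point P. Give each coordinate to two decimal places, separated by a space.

-2.53 -1.02

A=(0,0), D=(4.00,0)
B = A + 1.00·(cos29°, sin29°) = (0.8746, 0.4848)
|BD| = 3.1628
circle(B,5.00) ∩ circle(D,7.00): a=-2.2128, h=4.4837
  candidates: C₊=(-0.6247,5.2547) cross=14.181; C₋=(-1.9993,-3.6067) cross=-14.181
  mode - wants cross < 0 → take C=(-1.9993,-3.6067) (cross=-14.181)
ex = (C−B)/|BC| = (-0.5748,-0.8183); ey = (0.8183,-0.5748)
P = B + 3.19·ex + -1.92·ey = (-2.5301,-1.0220)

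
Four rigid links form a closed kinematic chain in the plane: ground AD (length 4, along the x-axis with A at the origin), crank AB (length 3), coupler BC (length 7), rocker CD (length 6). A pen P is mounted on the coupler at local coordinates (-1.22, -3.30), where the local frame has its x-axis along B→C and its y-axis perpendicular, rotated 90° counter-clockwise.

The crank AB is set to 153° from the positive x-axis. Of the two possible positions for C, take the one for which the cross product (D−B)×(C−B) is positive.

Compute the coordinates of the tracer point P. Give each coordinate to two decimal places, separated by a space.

A=(0,0), D=(4.00,0)
B = A + 3.00·(cos153°, sin153°) = (-2.6730, 1.3620)
|BD| = 6.8106
circle(B,7.00) ∩ circle(D,6.00): a=4.3597, h=5.4766
  candidates: C₊=(2.6938,5.8561) cross=37.299; C₋=(0.5034,-4.8758) cross=-37.299
  mode + wants cross > 0 → take C=(2.6938,5.8561) (cross=37.299)
ex = (C−B)/|BC| = (0.7667,0.6420); ey = (-0.6420,0.7667)
P = B + -1.22·ex + -3.30·ey = (-1.4897,-1.9514)

-1.49 -1.95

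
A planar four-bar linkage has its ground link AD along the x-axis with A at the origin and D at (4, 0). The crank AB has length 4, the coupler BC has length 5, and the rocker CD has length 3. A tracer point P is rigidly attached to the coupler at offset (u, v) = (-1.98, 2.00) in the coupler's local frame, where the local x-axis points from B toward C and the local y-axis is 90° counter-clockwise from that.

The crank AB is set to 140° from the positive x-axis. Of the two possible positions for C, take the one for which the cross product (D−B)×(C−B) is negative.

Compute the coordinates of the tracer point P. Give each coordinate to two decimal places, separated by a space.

A=(0,0), D=(4.00,0)
B = A + 4.00·(cos140°, sin140°) = (-3.0642, 2.5712)
|BD| = 7.5175
circle(B,5.00) ∩ circle(D,3.00): a=4.8229, h=1.3188
  candidates: C₊=(1.9190,2.1608) cross=9.914; C₋=(1.0169,-0.3176) cross=-9.914
  mode - wants cross < 0 → take C=(1.0169,-0.3176) (cross=-9.914)
ex = (C−B)/|BC| = (0.8162,-0.5778); ey = (0.5778,0.8162)
P = B + -1.98·ex + 2.00·ey = (-3.5248,5.3475)

-3.52 5.35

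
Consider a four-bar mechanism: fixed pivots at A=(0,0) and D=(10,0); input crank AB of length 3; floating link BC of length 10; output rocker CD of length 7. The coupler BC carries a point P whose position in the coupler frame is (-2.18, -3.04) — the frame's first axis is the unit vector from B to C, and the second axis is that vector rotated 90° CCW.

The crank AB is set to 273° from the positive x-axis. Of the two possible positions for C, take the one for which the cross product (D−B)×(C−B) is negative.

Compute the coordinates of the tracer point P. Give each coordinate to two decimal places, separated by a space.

A=(0,0), D=(10.00,0)
B = A + 3.00·(cos273°, sin273°) = (0.1570, -2.9959)
|BD| = 10.2888
circle(B,10.00) ∩ circle(D,7.00): a=7.6228, h=6.4724
  candidates: C₊=(5.5649,5.4157) cross=66.594; C₋=(9.3342,-6.9683) cross=-66.594
  mode - wants cross < 0 → take C=(9.3342,-6.9683) (cross=-66.594)
ex = (C−B)/|BC| = (0.9177,-0.3972); ey = (0.3972,0.9177)
P = B + -2.18·ex + -3.04·ey = (-3.0512,-4.9198)

-3.05 -4.92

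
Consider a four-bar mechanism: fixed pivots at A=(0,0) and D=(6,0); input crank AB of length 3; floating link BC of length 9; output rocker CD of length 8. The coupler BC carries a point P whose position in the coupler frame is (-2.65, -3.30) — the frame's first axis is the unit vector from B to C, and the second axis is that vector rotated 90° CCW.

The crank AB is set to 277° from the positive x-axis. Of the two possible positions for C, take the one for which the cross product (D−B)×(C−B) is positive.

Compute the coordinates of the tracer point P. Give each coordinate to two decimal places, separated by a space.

A=(0,0), D=(6.00,0)
B = A + 3.00·(cos277°, sin277°) = (0.3656, -2.9776)
|BD| = 6.3728
circle(B,9.00) ∩ circle(D,8.00): a=4.5202, h=7.7825
  candidates: C₊=(0.7257,6.0152) cross=49.597; C₋=(7.9984,-7.7464) cross=-49.597
  mode + wants cross > 0 → take C=(0.7257,6.0152) (cross=49.597)
ex = (C−B)/|BC| = (0.0400,0.9992); ey = (-0.9992,0.0400)
P = B + -2.65·ex + -3.30·ey = (3.5569,-5.7576)

3.56 -5.76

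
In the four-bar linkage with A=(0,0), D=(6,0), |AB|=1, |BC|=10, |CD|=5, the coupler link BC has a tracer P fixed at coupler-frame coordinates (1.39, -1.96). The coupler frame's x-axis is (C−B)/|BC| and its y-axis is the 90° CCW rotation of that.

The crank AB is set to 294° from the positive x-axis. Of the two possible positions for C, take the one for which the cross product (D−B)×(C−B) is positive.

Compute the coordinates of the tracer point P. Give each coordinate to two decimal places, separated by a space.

2.56 -1.98

A=(0,0), D=(6.00,0)
B = A + 1.00·(cos294°, sin294°) = (0.4067, -0.9135)
|BD| = 5.6674
circle(B,10.00) ∩ circle(D,5.00): a=9.4505, h=3.2692
  candidates: C₊=(9.2067,3.8363) cross=18.528; C₋=(10.2606,-2.6167) cross=-18.528
  mode + wants cross > 0 → take C=(9.2067,3.8363) (cross=18.528)
ex = (C−B)/|BC| = (0.8800,0.4750); ey = (-0.4750,0.8800)
P = B + 1.39·ex + -1.96·ey = (2.5609,-1.9781)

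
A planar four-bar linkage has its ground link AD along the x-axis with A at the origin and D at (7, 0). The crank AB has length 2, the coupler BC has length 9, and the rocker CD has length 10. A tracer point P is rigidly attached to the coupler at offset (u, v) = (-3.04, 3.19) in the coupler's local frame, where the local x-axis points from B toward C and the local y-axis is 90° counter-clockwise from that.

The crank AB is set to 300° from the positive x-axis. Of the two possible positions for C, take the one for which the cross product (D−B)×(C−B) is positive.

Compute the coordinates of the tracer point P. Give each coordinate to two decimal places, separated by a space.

-1.86 -5.08

A=(0,0), D=(7.00,0)
B = A + 2.00·(cos300°, sin300°) = (1.0000, -1.7321)
|BD| = 6.2450
circle(B,9.00) ∩ circle(D,10.00): a=1.6013, h=8.8564
  candidates: C₊=(0.0821,7.2210) cross=55.308; C₋=(4.9948,-9.7969) cross=-55.308
  mode + wants cross > 0 → take C=(0.0821,7.2210) (cross=55.308)
ex = (C−B)/|BC| = (-0.1020,0.9948); ey = (-0.9948,-0.1020)
P = B + -3.04·ex + 3.19·ey = (-1.8633,-5.0815)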